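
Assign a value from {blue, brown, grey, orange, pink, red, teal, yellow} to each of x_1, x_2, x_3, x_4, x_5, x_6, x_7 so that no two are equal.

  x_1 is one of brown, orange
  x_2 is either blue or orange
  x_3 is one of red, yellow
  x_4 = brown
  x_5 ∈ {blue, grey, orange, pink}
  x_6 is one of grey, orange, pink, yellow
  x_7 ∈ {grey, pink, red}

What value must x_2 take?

blue

x_4's domain is down to {brown}, so x_4 = brown. Eliminate brown elsewhere: x_1.
That leaves x_1 = orange. Eliminate orange elsewhere: x_2, x_5, x_6.
So x_2 = blue.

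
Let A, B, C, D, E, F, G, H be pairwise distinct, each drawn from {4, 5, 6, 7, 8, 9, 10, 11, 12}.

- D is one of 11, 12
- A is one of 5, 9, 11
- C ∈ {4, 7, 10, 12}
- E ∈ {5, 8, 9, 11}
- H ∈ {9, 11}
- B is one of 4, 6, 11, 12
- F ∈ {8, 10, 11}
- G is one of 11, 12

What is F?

D and G share exactly the 2 values {11, 12}; by pigeonhole those values go to them, so strike 11, 12 from A, B, C, E, F, H.
H has just one choice, so H = 9. Eliminate 9 elsewhere: A, E.
A's domain is down to {5}, so A = 5. Strike 5 from E.
E has just one choice, so E = 8. So F can't be 8.
So F = 10.

10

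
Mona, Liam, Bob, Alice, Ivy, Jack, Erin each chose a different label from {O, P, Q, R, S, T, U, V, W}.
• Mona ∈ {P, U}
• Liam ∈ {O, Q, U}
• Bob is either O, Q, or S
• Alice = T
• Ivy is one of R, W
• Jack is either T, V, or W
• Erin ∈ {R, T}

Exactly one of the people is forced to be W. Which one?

Ivy

Alice must be T (only option left). Eliminate T elsewhere: Jack, Erin.
Erin's domain is down to {R}, so Erin = R. Eliminate R elsewhere: Ivy.
So W goes to Ivy.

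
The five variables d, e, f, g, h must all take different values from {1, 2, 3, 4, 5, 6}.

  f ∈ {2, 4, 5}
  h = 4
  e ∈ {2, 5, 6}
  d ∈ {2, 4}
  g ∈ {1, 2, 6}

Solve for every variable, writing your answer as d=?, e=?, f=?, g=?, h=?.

d=2, e=6, f=5, g=1, h=4

h has just one choice, so h = 4. Remove 4 from d, f.
d's domain is down to {2}, so d = 2. Strike 2 from e, f, g.
That leaves f = 5. Strike 5 from e.
e must be 6 (only option left). Strike 6 from g.
g has just one choice, so g = 1.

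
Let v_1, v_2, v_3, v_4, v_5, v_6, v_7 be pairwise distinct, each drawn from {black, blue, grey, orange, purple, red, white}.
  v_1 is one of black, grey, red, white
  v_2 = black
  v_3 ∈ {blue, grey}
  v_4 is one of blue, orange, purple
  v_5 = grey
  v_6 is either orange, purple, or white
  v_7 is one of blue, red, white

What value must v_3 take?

v_2 has just one choice, so v_2 = black. Remove black from v_1.
v_5's domain is down to {grey}, so v_5 = grey. Strike grey from v_1, v_3.
So v_3 = blue.

blue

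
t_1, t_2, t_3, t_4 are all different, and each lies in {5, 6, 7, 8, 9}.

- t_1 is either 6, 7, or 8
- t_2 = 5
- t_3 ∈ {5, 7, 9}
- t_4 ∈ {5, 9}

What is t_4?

9

t_2 must be 5 (only option left). So t_3, t_4 can't be 5.
So t_4 = 9.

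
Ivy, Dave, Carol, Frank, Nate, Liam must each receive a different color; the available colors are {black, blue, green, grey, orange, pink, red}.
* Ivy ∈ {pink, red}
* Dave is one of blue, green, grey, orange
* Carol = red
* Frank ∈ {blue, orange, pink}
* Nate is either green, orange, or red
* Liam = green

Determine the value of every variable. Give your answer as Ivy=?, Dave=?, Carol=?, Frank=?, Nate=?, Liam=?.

Ivy=pink, Dave=grey, Carol=red, Frank=blue, Nate=orange, Liam=green

Carol must be red (only option left). Strike red from Ivy, Nate.
Liam's domain is down to {green}, so Liam = green. Strike green from Dave, Nate.
Ivy's domain is down to {pink}, so Ivy = pink. So Frank can't be pink.
Nate's domain is down to {orange}, so Nate = orange. So Dave, Frank can't be orange.
That leaves Frank = blue. Eliminate blue elsewhere: Dave.
Dave's domain is down to {grey}, so Dave = grey.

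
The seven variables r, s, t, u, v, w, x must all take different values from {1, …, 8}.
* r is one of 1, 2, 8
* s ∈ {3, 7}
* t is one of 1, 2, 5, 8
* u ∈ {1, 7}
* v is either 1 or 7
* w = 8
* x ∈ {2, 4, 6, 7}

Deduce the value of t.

w's domain is down to {8}, so w = 8. Strike 8 from r, t.
The 2 variables u and v are confined to {1, 7}, which locks those values in; drop them from r, s, t, x.
r has just one choice, so r = 2. Eliminate 2 elsewhere: t, x.
So t = 5.

5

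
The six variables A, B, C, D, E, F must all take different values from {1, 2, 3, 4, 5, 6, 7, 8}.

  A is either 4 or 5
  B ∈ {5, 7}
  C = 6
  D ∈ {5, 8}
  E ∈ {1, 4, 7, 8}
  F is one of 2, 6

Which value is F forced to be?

C must be 6 (only option left). Remove 6 from F.
So F = 2.

2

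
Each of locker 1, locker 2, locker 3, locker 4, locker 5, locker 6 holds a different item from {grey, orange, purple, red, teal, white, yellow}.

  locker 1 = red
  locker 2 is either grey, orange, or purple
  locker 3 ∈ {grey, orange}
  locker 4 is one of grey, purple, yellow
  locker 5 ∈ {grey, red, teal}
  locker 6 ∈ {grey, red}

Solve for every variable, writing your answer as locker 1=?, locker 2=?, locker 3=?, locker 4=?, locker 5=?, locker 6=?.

locker 1=red, locker 2=purple, locker 3=orange, locker 4=yellow, locker 5=teal, locker 6=grey

locker 1's domain is down to {red}, so locker 1 = red. Eliminate red elsewhere: locker 5, locker 6.
locker 6 must be grey (only option left). Eliminate grey elsewhere: locker 2, locker 3, locker 4, locker 5.
locker 3 has just one choice, so locker 3 = orange. Remove orange from locker 2.
locker 5 has just one choice, so locker 5 = teal.
locker 2 has just one choice, so locker 2 = purple. So locker 4 can't be purple.
locker 4 must be yellow (only option left).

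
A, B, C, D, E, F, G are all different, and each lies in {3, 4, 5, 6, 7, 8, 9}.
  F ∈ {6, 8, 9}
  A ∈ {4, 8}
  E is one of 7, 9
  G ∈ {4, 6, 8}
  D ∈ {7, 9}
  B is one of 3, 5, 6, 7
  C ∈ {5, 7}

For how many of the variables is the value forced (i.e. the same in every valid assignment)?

2

Among the 7 variables, 3 fits only B (and all 7 values in {3, 4, 5, 6, 7, 8, 9} must be used), so B = 3.
The 6 still-open variables draw from only 6 values {4, 5, 6, 7, 8, 9}, so each is used; only C can be 5, hence C = 5.
D and E share exactly the 2 values {7, 9}; by pigeonhole those values go to them, so strike 7, 9 from F.
Determined: B=3, C=5. The other variables each still have more than one consistent value. That makes 2.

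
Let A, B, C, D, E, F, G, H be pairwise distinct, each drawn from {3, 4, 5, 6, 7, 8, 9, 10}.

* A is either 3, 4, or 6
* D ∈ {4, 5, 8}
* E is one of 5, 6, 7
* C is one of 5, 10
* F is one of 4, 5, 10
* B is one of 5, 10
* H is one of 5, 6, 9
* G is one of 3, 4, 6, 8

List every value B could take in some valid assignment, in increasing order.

5, 10

The 8 variables draw from only 8 values {3, 4, 5, 6, 7, 8, 9, 10}, so each is used; only E can be 7, hence E = 7.
Among the 7 still-open variables, 9 fits only H (and all 7 values in {3, 4, 5, 6, 8, 9, 10} must be used), so H = 9.
The 2 variables B and C are confined to {5, 10}, which locks those values in; drop them from D, F.
That leaves F = 4. Remove 4 from A, D, G.
D must be 8 (only option left). Strike 8 from G.
No further eliminations apply; B can still be any of 5, 10.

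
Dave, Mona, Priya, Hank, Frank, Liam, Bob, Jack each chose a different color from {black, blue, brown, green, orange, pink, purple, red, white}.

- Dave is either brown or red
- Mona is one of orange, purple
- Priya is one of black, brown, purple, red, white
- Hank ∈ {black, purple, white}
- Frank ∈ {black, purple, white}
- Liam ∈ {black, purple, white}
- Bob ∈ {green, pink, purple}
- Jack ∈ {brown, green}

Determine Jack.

The 8 variables draw from only 8 values {black, brown, green, orange, pink, purple, red, white}, so each is used; only Mona can be orange, hence Mona = orange.
Among the 7 still-open variables, pink fits only Bob (and all 7 values in {black, brown, green, pink, purple, red, white} must be used), so Bob = pink.
The 6 still-open variables draw from only 6 values {black, brown, green, purple, red, white}, so each is used; only Jack can be green, hence Jack = green.

green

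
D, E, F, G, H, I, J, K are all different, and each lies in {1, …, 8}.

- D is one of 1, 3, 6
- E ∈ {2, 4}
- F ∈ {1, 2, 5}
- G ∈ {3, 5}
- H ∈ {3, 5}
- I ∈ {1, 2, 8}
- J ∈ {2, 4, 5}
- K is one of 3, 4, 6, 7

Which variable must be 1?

The 8 variables draw from only 8 values {1, 2, 3, 4, 5, 6, 7, 8}, so each is used; only K can be 7, hence K = 7.
Among the 7 still-open variables, 6 fits only D (and all 7 values in {1, 2, 3, 4, 5, 6, 8} must be used), so D = 6.
The 6 still-open variables draw from only 6 values {1, 2, 3, 4, 5, 8}, so each is used; only I can be 8, hence I = 8.
The 5 still-open variables together cover exactly {1, 2, 3, 4, 5} — 5 values for 5 variables — and 1 appears only in F's list, so F = 1.

F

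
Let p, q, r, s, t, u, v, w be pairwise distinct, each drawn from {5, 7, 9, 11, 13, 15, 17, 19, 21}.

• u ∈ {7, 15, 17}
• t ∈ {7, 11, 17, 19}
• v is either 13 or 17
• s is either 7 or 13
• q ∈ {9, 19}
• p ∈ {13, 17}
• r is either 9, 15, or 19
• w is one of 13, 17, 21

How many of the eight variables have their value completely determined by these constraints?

Among the 8 variables, 11 fits only t (and all 8 values in {7, 9, 11, 13, 15, 17, 19, 21} must be used), so t = 11.
The 7 still-open variables draw from only 7 values {7, 9, 13, 15, 17, 19, 21}, so each is used; only w can be 21, hence w = 21.
p and v share exactly the 2 values {13, 17}; by pigeonhole those values go to them, so strike 13, 17 from s, u.
s has just one choice, so s = 7. Strike 7 from u.
u must be 15 (only option left). So r can't be 15.
Determined: s=7, t=11, u=15, w=21. The other variables each still have more than one consistent value. That makes 4.

4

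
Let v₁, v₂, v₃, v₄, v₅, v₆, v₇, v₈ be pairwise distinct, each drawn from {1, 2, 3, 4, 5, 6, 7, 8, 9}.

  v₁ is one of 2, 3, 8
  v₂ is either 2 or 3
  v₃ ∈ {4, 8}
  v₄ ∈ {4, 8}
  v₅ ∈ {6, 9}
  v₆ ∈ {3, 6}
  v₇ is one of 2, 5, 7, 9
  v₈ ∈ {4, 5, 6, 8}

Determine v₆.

6

The 8 variables together cover exactly {2, 3, 4, 5, 6, 7, 8, 9} — 8 values for 8 variables — and 7 appears only in v₇'s list, so v₇ = 7.
The 7 still-open variables together cover exactly {2, 3, 4, 5, 6, 8, 9} — 7 values for 7 variables — and 5 appears only in v₈'s list, so v₈ = 5.
The 6 still-open variables draw from only 6 values {2, 3, 4, 6, 8, 9}, so each is used; only v₅ can be 9, hence v₅ = 9.
Among the 5 still-open variables, 6 fits only v₆ (and all 5 values in {2, 3, 4, 6, 8} must be used), so v₆ = 6.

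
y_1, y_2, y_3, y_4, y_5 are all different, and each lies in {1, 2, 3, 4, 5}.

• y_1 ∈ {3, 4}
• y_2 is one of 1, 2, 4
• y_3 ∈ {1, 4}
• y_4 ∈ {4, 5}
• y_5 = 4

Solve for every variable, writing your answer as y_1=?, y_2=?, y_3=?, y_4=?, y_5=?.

y_5 must be 4 (only option left). Strike 4 from y_1, y_2, y_3, y_4.
y_1 has just one choice, so y_1 = 3.
That leaves y_3 = 1. Strike 1 from y_2.
y_4 has just one choice, so y_4 = 5.
y_2's domain is down to {2}, so y_2 = 2.

y_1=3, y_2=2, y_3=1, y_4=5, y_5=4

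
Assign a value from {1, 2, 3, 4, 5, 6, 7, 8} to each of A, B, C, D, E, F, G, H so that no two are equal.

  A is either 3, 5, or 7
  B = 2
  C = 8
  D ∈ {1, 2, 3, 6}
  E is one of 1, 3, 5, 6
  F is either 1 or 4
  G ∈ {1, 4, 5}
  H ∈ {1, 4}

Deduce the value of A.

7

B's domain is down to {2}, so B = 2. Remove 2 from D.
That leaves C = 8.
The 6 still-open variables together cover exactly {1, 3, 4, 5, 6, 7} — 6 values for 6 variables — and 7 appears only in A's list, so A = 7.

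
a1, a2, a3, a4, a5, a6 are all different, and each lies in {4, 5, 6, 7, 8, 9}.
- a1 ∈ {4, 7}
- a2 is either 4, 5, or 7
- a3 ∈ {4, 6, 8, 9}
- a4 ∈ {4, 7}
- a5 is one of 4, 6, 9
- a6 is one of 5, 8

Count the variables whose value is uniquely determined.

2

The 2 variables a1 and a4 are confined to {4, 7}, which locks those values in; drop them from a2, a3, a5.
That leaves a2 = 5. Remove 5 from a6.
a6 must be 8 (only option left). So a3 can't be 8.
Determined: a2=5, a6=8. The other variables each still have more than one consistent value. That makes 2.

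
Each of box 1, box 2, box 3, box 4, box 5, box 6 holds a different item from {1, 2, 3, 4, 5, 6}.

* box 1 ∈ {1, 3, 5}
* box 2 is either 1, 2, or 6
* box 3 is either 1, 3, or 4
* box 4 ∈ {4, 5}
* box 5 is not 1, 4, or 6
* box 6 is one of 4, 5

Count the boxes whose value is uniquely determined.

Among the 6 variables, 6 fits only box 2 (and all 6 values in {1, 2, 3, 4, 5, 6} must be used), so box 2 = 6.
The 5 still-open variables draw from only 5 values {1, 2, 3, 4, 5}, so each is used; only box 5 can be 2, hence box 5 = 2.
The 2 variables box 4 and box 6 are confined to {4, 5}, which locks those values in; drop them from box 1, box 3.
Determined: box 2=6, box 5=2. The other boxes each still have more than one consistent value. That makes 2.

2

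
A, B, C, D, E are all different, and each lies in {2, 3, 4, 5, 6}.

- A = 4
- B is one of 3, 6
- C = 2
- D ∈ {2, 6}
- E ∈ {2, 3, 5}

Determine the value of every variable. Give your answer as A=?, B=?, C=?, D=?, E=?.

A's domain is down to {4}, so A = 4.
C must be 2 (only option left). Strike 2 from D, E.
That leaves D = 6. Remove 6 from B.
B's domain is down to {3}, so B = 3. Eliminate 3 elsewhere: E.
E's domain is down to {5}, so E = 5.

A=4, B=3, C=2, D=6, E=5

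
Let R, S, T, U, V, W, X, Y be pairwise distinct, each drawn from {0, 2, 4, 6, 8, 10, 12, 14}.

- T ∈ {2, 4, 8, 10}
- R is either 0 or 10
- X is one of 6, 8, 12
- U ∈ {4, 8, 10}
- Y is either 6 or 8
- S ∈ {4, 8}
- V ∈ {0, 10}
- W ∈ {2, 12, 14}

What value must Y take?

Among the 8 variables, 14 fits only W (and all 8 values in {0, 2, 4, 6, 8, 10, 12, 14} must be used), so W = 14.
The 7 still-open variables draw from only 7 values {0, 2, 4, 6, 8, 10, 12}, so each is used; only T can be 2, hence T = 2.
The 6 still-open variables draw from only 6 values {0, 4, 6, 8, 10, 12}, so each is used; only X can be 12, hence X = 12.
The 5 still-open variables draw from only 5 values {0, 4, 6, 8, 10}, so each is used; only Y can be 6, hence Y = 6.

6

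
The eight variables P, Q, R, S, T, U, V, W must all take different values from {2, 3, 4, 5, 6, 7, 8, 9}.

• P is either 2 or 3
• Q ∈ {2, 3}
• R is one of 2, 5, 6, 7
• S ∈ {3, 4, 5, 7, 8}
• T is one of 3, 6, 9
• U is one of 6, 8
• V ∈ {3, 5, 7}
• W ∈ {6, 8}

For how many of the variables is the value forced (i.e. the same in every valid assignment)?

2

The 8 variables together cover exactly {2, 3, 4, 5, 6, 7, 8, 9} — 8 values for 8 variables — and 4 appears only in S's list, so S = 4.
The 7 still-open variables together cover exactly {2, 3, 5, 6, 7, 8, 9} — 7 values for 7 variables — and 9 appears only in T's list, so T = 9.
P and Q share exactly the 2 values {2, 3}; by pigeonhole those values go to them, so strike 2, 3 from R, V.
The 2 variables U and W are confined to {6, 8}, which locks those values in; drop them from R.
Determined: S=4, T=9. The other variables each still have more than one consistent value. That makes 2.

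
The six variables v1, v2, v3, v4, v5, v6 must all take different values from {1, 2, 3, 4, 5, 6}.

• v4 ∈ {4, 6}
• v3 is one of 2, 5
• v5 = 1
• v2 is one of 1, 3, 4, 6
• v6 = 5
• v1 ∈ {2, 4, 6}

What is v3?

2

v5's domain is down to {1}, so v5 = 1. Strike 1 from v2.
v6 must be 5 (only option left). Strike 5 from v3.
So v3 = 2.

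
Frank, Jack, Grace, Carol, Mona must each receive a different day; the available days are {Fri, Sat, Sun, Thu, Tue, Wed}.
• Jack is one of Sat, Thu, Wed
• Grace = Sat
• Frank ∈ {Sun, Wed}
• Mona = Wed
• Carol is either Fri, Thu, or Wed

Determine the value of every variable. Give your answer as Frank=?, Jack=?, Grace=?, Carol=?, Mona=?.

Frank=Sun, Jack=Thu, Grace=Sat, Carol=Fri, Mona=Wed

Grace's domain is down to {Sat}, so Grace = Sat. So Jack can't be Sat.
Mona must be Wed (only option left). So Frank, Jack, Carol can't be Wed.
That leaves Frank = Sun.
Jack has just one choice, so Jack = Thu. Eliminate Thu elsewhere: Carol.
Carol has just one choice, so Carol = Fri.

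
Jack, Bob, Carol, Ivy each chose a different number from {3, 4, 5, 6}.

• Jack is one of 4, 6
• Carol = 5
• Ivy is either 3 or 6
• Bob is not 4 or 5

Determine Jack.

Carol must be 5 (only option left).
The 3 still-open variables together cover exactly {3, 4, 6} — 3 values for 3 variables — and 4 appears only in Jack's list, so Jack = 4.

4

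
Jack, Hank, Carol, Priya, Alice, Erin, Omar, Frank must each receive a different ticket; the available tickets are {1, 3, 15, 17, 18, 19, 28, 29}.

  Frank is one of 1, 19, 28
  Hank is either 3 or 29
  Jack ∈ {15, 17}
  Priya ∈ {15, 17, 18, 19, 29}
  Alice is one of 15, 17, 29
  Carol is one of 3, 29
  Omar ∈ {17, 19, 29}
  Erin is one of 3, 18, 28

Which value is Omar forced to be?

The 8 variables draw from only 8 values {1, 3, 15, 17, 18, 19, 28, 29}, so each is used; only Frank can be 1, hence Frank = 1.
Among the 7 still-open variables, 28 fits only Erin (and all 7 values in {3, 15, 17, 18, 19, 28, 29} must be used), so Erin = 28.
The 6 still-open variables together cover exactly {3, 15, 17, 18, 19, 29} — 6 values for 6 variables — and 18 appears only in Priya's list, so Priya = 18.
Among the 5 still-open variables, 19 fits only Omar (and all 5 values in {3, 15, 17, 19, 29} must be used), so Omar = 19.

19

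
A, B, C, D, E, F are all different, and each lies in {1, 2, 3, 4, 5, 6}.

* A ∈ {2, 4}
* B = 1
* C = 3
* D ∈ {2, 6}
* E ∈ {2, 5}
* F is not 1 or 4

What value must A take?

4

B has just one choice, so B = 1.
C must be 3 (only option left). Remove 3 from F.
The 4 still-open variables draw from only 4 values {2, 4, 5, 6}, so each is used; only A can be 4, hence A = 4.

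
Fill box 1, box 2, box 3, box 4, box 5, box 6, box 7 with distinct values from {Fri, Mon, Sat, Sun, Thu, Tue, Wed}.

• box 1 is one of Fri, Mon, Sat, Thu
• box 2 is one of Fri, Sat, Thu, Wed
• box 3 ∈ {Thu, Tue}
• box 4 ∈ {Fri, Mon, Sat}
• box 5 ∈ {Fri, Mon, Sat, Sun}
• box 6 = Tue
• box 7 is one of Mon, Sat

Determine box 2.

Wed

box 6 must be Tue (only option left). Remove Tue from box 3.
That leaves box 3 = Thu. Eliminate Thu elsewhere: box 1, box 2.
The 5 still-open variables draw from only 5 values {Fri, Mon, Sat, Sun, Wed}, so each is used; only box 5 can be Sun, hence box 5 = Sun.
The 4 still-open variables together cover exactly {Fri, Mon, Sat, Wed} — 4 values for 4 variables — and Wed appears only in box 2's list, so box 2 = Wed.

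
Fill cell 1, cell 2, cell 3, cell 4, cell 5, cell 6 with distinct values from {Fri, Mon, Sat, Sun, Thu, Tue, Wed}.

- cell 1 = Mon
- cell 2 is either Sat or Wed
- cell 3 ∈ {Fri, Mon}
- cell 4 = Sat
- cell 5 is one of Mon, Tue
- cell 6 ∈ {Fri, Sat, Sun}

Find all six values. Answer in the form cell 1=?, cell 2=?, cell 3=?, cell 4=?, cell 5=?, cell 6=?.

cell 1=Mon, cell 2=Wed, cell 3=Fri, cell 4=Sat, cell 5=Tue, cell 6=Sun

cell 1's domain is down to {Mon}, so cell 1 = Mon. Strike Mon from cell 3, cell 5.
That leaves cell 3 = Fri. Eliminate Fri elsewhere: cell 6.
cell 4's domain is down to {Sat}, so cell 4 = Sat. So cell 2, cell 6 can't be Sat.
cell 5's domain is down to {Tue}, so cell 5 = Tue.
cell 6's domain is down to {Sun}, so cell 6 = Sun.
cell 2 must be Wed (only option left).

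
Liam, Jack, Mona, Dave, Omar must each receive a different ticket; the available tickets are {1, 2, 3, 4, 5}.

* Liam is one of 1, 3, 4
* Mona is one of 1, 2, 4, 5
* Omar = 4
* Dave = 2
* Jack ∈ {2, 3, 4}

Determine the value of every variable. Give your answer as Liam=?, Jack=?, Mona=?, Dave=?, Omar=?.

Dave must be 2 (only option left). Eliminate 2 elsewhere: Jack, Mona.
Omar's domain is down to {4}, so Omar = 4. Eliminate 4 elsewhere: Liam, Jack, Mona.
Jack's domain is down to {3}, so Jack = 3. So Liam can't be 3.
That leaves Liam = 1. Strike 1 from Mona.
Mona's domain is down to {5}, so Mona = 5.

Liam=1, Jack=3, Mona=5, Dave=2, Omar=4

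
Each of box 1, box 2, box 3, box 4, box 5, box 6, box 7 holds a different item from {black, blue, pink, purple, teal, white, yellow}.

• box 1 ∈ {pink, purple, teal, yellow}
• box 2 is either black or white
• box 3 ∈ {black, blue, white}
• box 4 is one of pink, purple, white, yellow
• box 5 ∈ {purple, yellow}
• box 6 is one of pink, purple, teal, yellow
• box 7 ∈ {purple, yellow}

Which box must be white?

Among the 7 variables, blue fits only box 3 (and all 7 values in {black, blue, pink, purple, teal, white, yellow} must be used), so box 3 = blue.
Among the 6 still-open variables, black fits only box 2 (and all 6 values in {black, pink, purple, teal, white, yellow} must be used), so box 2 = black.
Among the 5 still-open variables, white fits only box 4 (and all 5 values in {pink, purple, teal, white, yellow} must be used), so box 4 = white.

box 4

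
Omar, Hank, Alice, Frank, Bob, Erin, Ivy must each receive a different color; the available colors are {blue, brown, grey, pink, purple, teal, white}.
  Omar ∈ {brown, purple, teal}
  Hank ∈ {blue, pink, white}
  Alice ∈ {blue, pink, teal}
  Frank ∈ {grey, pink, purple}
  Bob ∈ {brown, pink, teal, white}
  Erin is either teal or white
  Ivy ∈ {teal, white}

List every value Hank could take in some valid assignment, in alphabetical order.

The 7 variables draw from only 7 values {blue, brown, grey, pink, purple, teal, white}, so each is used; only Frank can be grey, hence Frank = grey.
The 6 still-open variables draw from only 6 values {blue, brown, pink, purple, teal, white}, so each is used; only Omar can be purple, hence Omar = purple.
The 5 still-open variables together cover exactly {blue, brown, pink, teal, white} — 5 values for 5 variables — and brown appears only in Bob's list, so Bob = brown.
Erin and Ivy between them cover only {teal, white} — a naked pair. Remove those values from Hank, Alice.
No further eliminations apply; Hank can still be any of blue, pink.

blue, pink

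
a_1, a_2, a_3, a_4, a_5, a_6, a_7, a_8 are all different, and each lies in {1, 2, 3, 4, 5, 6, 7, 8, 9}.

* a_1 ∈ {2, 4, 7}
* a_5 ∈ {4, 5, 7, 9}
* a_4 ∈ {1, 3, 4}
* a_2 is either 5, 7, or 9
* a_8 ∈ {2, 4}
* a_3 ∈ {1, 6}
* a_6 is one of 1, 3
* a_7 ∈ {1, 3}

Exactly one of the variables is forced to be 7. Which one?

a_1

The 8 variables together cover exactly {1, 2, 3, 4, 5, 6, 7, 9} — 8 values for 8 variables — and 6 appears only in a_3's list, so a_3 = 6.
The 2 variables a_6 and a_7 are confined to {1, 3}, which locks those values in; drop them from a_4.
a_4 must be 4 (only option left). Remove 4 from a_1, a_5, a_8.
a_8 has just one choice, so a_8 = 2. So a_1 can't be 2.
So 7 goes to a_1.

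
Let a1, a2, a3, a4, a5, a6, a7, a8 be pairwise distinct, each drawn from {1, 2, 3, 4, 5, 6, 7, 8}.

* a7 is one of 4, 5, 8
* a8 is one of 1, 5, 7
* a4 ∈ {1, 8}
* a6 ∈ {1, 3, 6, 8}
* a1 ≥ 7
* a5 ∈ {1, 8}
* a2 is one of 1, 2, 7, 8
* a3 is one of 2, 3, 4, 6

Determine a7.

4

a4 and a5 between them cover only {1, 8} — a naked pair. Remove those values from a1, a2, a6, a7, a8.
That leaves a1 = 7. Strike 7 from a2, a8.
a2's domain is down to {2}, so a2 = 2. Eliminate 2 elsewhere: a3.
a8 has just one choice, so a8 = 5. Strike 5 from a7.
So a7 = 4.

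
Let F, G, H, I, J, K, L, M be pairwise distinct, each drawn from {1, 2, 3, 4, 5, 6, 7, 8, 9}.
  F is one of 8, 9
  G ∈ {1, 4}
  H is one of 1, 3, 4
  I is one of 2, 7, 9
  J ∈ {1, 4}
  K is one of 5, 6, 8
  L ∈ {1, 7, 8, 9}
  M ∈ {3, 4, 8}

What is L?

G and J share exactly the 2 values {1, 4}; by pigeonhole those values go to them, so strike 1, 4 from H, L, M.
H's domain is down to {3}, so H = 3. Remove 3 from M.
M must be 8 (only option left). Eliminate 8 elsewhere: F, K, L.
F's domain is down to {9}, so F = 9. Remove 9 from I, L.
So L = 7.

7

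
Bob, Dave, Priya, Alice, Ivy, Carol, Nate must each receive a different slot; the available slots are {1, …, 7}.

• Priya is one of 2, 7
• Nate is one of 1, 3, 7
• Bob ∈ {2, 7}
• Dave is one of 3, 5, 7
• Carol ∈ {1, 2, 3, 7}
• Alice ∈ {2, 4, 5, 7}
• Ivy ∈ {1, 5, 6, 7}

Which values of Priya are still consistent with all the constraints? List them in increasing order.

The 7 variables together cover exactly {1, 2, 3, 4, 5, 6, 7} — 7 values for 7 variables — and 4 appears only in Alice's list, so Alice = 4.
The 6 still-open variables draw from only 6 values {1, 2, 3, 5, 6, 7}, so each is used; only Ivy can be 6, hence Ivy = 6.
The 5 still-open variables draw from only 5 values {1, 2, 3, 5, 7}, so each is used; only Dave can be 5, hence Dave = 5.
Bob and Priya share exactly the 2 values {2, 7}; by pigeonhole those values go to them, so strike 2, 7 from Carol, Nate.
No further eliminations apply; Priya can still be any of 2, 7.

2, 7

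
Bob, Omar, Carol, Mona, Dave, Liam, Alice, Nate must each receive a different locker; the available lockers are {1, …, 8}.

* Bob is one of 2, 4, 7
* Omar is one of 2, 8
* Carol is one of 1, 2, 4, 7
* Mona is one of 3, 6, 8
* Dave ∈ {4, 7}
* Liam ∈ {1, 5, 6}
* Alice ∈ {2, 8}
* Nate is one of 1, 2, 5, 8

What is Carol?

The 8 variables draw from only 8 values {1, 2, 3, 4, 5, 6, 7, 8}, so each is used; only Mona can be 3, hence Mona = 3.
The 7 still-open variables draw from only 7 values {1, 2, 4, 5, 6, 7, 8}, so each is used; only Liam can be 6, hence Liam = 6.
Among the 6 still-open variables, 5 fits only Nate (and all 6 values in {1, 2, 4, 5, 7, 8} must be used), so Nate = 5.
The 5 still-open variables together cover exactly {1, 2, 4, 7, 8} — 5 values for 5 variables — and 1 appears only in Carol's list, so Carol = 1.

1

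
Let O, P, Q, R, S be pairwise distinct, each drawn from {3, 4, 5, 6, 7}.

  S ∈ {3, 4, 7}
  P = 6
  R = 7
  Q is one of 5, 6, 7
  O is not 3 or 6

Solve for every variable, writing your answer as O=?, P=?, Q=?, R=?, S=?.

P has just one choice, so P = 6. So Q can't be 6.
That leaves R = 7. Strike 7 from O, Q, S.
Q must be 5 (only option left). Remove 5 from O.
O must be 4 (only option left). Strike 4 from S.
That leaves S = 3.

O=4, P=6, Q=5, R=7, S=3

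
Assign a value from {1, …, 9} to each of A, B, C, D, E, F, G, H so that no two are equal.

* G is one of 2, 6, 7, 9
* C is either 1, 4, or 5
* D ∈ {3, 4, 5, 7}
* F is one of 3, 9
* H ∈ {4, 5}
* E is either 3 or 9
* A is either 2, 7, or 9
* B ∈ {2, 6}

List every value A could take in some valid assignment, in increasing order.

2, 7

Among the 8 variables, 1 fits only C (and all 8 values in {1, 2, 3, 4, 5, 6, 7, 9} must be used), so C = 1.
E and F share exactly the 2 values {3, 9}; by pigeonhole those values go to them, so strike 3, 9 from A, D, G.
The 3 variables A, B, G are confined to {2, 6, 7}, which locks those values in; drop them from D.
No further eliminations apply; A can still be any of 2, 7.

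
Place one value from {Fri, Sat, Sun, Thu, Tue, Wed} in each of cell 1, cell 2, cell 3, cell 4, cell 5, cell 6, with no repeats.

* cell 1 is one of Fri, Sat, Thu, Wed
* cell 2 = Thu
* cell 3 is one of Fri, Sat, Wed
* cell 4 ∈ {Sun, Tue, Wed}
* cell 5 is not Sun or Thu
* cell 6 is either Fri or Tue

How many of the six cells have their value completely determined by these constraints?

cell 2 has just one choice, so cell 2 = Thu. Remove Thu from cell 1.
Among the 5 still-open variables, Sun fits only cell 4 (and all 5 values in {Fri, Sat, Sun, Tue, Wed} must be used), so cell 4 = Sun.
Determined: cell 2=Thu, cell 4=Sun. The other cells each still have more than one consistent value. That makes 2.

2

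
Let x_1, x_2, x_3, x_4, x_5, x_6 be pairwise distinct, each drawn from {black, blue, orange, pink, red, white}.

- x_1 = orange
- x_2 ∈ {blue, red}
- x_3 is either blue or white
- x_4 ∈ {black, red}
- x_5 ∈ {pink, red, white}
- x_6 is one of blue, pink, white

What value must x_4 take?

x_1 has just one choice, so x_1 = orange.
Among the 5 still-open variables, black fits only x_4 (and all 5 values in {black, blue, pink, red, white} must be used), so x_4 = black.

black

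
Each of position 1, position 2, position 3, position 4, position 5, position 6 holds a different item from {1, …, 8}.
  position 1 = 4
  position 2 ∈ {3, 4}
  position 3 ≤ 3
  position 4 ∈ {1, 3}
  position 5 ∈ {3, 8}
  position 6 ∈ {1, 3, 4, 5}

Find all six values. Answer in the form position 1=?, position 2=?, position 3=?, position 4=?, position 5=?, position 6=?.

position 1=4, position 2=3, position 3=2, position 4=1, position 5=8, position 6=5

position 1 has just one choice, so position 1 = 4. Eliminate 4 elsewhere: position 2, position 6.
position 2's domain is down to {3}, so position 2 = 3. Remove 3 from position 3, position 4, position 5, position 6.
That leaves position 4 = 1. Remove 1 from position 3, position 6.
position 5's domain is down to {8}, so position 5 = 8.
That leaves position 6 = 5.
That leaves position 3 = 2.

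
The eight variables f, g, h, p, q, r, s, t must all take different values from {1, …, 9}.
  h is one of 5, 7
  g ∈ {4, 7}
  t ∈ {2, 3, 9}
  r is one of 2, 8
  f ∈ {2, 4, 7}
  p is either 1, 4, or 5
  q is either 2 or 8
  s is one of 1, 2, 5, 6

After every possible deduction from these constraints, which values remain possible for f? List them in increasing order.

4, 7

q and r between them cover only {2, 8} — a naked pair. Remove those values from f, s, t.
f and g between them cover only {4, 7} — a naked pair. Remove those values from h, p.
h has just one choice, so h = 5. Remove 5 from p, s.
p's domain is down to {1}, so p = 1. Eliminate 1 elsewhere: s.
s's domain is down to {6}, so s = 6.
No further eliminations apply; f can still be any of 4, 7.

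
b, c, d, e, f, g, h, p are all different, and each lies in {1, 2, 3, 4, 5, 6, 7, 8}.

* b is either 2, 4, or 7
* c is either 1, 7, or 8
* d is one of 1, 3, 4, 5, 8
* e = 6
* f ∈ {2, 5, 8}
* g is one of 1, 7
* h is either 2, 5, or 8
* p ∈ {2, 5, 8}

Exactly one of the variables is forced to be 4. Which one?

b

e must be 6 (only option left).
The 7 still-open variables together cover exactly {1, 2, 3, 4, 5, 7, 8} — 7 values for 7 variables — and 3 appears only in d's list, so d = 3.
The 6 still-open variables draw from only 6 values {1, 2, 4, 5, 7, 8}, so each is used; only b can be 4, hence b = 4.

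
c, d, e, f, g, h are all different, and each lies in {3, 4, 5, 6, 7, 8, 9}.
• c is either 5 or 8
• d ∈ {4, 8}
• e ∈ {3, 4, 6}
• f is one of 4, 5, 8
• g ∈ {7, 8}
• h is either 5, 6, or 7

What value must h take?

6

The 6 variables together cover exactly {3, 4, 5, 6, 7, 8} — 6 values for 6 variables — and 3 appears only in e's list, so e = 3.
The 5 still-open variables draw from only 5 values {4, 5, 6, 7, 8}, so each is used; only h can be 6, hence h = 6.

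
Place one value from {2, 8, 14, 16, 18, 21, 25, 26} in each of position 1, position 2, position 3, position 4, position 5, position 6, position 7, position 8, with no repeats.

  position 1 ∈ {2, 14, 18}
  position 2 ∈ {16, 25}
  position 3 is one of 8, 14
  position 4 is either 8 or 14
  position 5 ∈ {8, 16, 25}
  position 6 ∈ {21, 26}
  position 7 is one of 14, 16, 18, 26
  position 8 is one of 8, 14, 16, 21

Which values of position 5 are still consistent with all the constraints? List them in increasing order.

16, 25

The 8 variables draw from only 8 values {2, 8, 14, 16, 18, 21, 25, 26}, so each is used; only position 1 can be 2, hence position 1 = 2.
Among the 7 still-open variables, 18 fits only position 7 (and all 7 values in {8, 14, 16, 18, 21, 25, 26} must be used), so position 7 = 18.
Among the 6 still-open variables, 26 fits only position 6 (and all 6 values in {8, 14, 16, 21, 25, 26} must be used), so position 6 = 26.
The 5 still-open variables draw from only 5 values {8, 14, 16, 21, 25}, so each is used; only position 8 can be 21, hence position 8 = 21.
The 2 variables position 3 and position 4 are confined to {8, 14}, which locks those values in; drop them from position 5.
No further eliminations apply; position 5 can still be any of 16, 25.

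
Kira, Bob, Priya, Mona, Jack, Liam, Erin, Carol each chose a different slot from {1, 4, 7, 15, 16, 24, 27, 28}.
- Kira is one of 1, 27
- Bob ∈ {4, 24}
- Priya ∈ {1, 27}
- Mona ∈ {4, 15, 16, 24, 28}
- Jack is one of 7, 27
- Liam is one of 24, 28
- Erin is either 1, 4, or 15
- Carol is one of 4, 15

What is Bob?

Among the 8 variables, 7 fits only Jack (and all 8 values in {1, 4, 7, 15, 16, 24, 27, 28} must be used), so Jack = 7.
The 7 still-open variables draw from only 7 values {1, 4, 15, 16, 24, 27, 28}, so each is used; only Mona can be 16, hence Mona = 16.
The 6 still-open variables together cover exactly {1, 4, 15, 24, 27, 28} — 6 values for 6 variables — and 28 appears only in Liam's list, so Liam = 28.
The 5 still-open variables draw from only 5 values {1, 4, 15, 24, 27}, so each is used; only Bob can be 24, hence Bob = 24.

24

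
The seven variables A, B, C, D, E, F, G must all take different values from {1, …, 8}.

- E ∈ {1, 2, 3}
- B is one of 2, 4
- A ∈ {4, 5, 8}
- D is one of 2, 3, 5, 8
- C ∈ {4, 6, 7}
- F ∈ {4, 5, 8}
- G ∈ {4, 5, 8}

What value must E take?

The 3 variables A, F, G are confined to {4, 5, 8}, which locks those values in; drop them from B, C, D.
B's domain is down to {2}, so B = 2. Remove 2 from D, E.
D has just one choice, so D = 3. Eliminate 3 elsewhere: E.
So E = 1.

1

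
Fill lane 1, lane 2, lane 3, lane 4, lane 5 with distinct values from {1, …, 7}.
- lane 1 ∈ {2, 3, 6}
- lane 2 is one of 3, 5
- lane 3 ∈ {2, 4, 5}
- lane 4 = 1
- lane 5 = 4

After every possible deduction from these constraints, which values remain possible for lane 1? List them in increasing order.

lane 4's domain is down to {1}, so lane 4 = 1.
lane 5 has just one choice, so lane 5 = 4. Eliminate 4 elsewhere: lane 3.
No further eliminations apply; lane 1 can still be any of 2, 3, 6.

2, 3, 6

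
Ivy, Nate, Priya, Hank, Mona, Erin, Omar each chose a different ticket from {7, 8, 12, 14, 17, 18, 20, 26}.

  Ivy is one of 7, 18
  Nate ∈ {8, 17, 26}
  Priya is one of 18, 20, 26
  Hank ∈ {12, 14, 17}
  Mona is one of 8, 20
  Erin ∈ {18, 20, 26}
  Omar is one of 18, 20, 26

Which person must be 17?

The 3 variables Priya, Erin, Omar are confined to {18, 20, 26}, which locks those values in; drop them from Ivy, Nate, Mona.
Ivy's domain is down to {7}, so Ivy = 7.
Mona must be 8 (only option left). Eliminate 8 elsewhere: Nate.
So 17 goes to Nate.

Nate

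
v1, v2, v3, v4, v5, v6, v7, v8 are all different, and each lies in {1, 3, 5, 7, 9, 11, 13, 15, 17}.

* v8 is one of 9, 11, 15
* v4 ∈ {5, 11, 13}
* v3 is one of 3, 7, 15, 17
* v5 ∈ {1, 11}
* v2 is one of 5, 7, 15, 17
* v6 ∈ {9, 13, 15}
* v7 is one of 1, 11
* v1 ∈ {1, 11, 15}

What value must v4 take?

5

The 2 variables v5 and v7 are confined to {1, 11}, which locks those values in; drop them from v1, v4, v8.
v1's domain is down to {15}, so v1 = 15. So v2, v3, v6, v8 can't be 15.
v8's domain is down to {9}, so v8 = 9. So v6 can't be 9.
v6's domain is down to {13}, so v6 = 13. Eliminate 13 elsewhere: v4.
So v4 = 5.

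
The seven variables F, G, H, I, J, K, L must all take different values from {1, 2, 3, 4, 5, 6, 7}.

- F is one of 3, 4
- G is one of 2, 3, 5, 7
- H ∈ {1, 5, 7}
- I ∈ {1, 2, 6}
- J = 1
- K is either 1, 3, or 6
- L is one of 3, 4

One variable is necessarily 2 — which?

I

J has just one choice, so J = 1. Strike 1 from H, I, K.
F and L share exactly the 2 values {3, 4}; by pigeonhole those values go to them, so strike 3, 4 from G, K.
K has just one choice, so K = 6. Remove 6 from I.
So 2 goes to I.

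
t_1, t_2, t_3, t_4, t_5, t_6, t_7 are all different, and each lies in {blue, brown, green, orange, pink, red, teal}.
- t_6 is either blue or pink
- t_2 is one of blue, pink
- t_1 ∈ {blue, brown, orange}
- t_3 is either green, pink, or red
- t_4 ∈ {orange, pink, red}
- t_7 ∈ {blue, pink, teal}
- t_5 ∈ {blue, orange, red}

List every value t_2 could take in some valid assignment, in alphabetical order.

Among the 7 variables, brown fits only t_1 (and all 7 values in {blue, brown, green, orange, pink, red, teal} must be used), so t_1 = brown.
Among the 6 still-open variables, green fits only t_3 (and all 6 values in {blue, green, orange, pink, red, teal} must be used), so t_3 = green.
The 5 still-open variables draw from only 5 values {blue, orange, pink, red, teal}, so each is used; only t_7 can be teal, hence t_7 = teal.
t_2 and t_6 between them cover only {blue, pink} — a naked pair. Remove those values from t_4, t_5.
No further eliminations apply; t_2 can still be any of blue, pink.

blue, pink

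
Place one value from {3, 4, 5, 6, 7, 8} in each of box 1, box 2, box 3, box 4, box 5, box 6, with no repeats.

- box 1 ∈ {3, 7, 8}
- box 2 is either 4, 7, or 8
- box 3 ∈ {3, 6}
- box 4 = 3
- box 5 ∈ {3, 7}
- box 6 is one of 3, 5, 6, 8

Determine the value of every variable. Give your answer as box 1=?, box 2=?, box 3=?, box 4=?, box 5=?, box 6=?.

box 1=8, box 2=4, box 3=6, box 4=3, box 5=7, box 6=5

box 4's domain is down to {3}, so box 4 = 3. So box 1, box 3, box 5, box 6 can't be 3.
box 5 has just one choice, so box 5 = 7. Remove 7 from box 1, box 2.
That leaves box 1 = 8. So box 2, box 6 can't be 8.
That leaves box 2 = 4.
That leaves box 3 = 6. Remove 6 from box 6.
box 6 has just one choice, so box 6 = 5.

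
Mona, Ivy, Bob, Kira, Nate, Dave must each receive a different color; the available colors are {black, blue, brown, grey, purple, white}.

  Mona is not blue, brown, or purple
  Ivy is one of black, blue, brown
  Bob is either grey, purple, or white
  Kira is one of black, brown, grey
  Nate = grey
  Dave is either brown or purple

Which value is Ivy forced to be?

blue

Nate must be grey (only option left). Strike grey from Mona, Bob, Kira.
Among the 5 still-open variables, blue fits only Ivy (and all 5 values in {black, blue, brown, purple, white} must be used), so Ivy = blue.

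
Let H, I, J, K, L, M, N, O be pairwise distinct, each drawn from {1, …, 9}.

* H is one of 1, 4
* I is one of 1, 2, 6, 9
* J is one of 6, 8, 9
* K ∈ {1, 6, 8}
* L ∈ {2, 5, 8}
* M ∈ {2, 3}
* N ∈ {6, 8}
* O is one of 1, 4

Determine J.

The 8 variables draw from only 8 values {1, 2, 3, 4, 5, 6, 8, 9}, so each is used; only M can be 3, hence M = 3.
The 7 still-open variables together cover exactly {1, 2, 4, 5, 6, 8, 9} — 7 values for 7 variables — and 5 appears only in L's list, so L = 5.
The 6 still-open variables draw from only 6 values {1, 2, 4, 6, 8, 9}, so each is used; only I can be 2, hence I = 2.
Among the 5 still-open variables, 9 fits only J (and all 5 values in {1, 4, 6, 8, 9} must be used), so J = 9.

9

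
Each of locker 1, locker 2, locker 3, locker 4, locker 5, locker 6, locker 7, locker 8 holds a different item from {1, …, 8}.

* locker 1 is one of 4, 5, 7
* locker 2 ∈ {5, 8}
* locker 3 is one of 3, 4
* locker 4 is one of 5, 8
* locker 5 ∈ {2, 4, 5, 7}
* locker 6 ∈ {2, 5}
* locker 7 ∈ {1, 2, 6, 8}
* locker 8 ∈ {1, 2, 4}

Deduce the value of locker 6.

2

The 8 variables together cover exactly {1, 2, 3, 4, 5, 6, 7, 8} — 8 values for 8 variables — and 3 appears only in locker 3's list, so locker 3 = 3.
Among the 7 still-open variables, 6 fits only locker 7 (and all 7 values in {1, 2, 4, 5, 6, 7, 8} must be used), so locker 7 = 6.
The 6 still-open variables draw from only 6 values {1, 2, 4, 5, 7, 8}, so each is used; only locker 8 can be 1, hence locker 8 = 1.
locker 2 and locker 4 share exactly the 2 values {5, 8}; by pigeonhole those values go to them, so strike 5, 8 from locker 1, locker 5, locker 6.
So locker 6 = 2.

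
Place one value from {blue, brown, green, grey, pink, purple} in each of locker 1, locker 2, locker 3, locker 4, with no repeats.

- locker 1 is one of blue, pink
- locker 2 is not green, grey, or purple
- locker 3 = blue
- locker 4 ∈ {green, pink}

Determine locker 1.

pink

locker 3 must be blue (only option left). So locker 1, locker 2 can't be blue.
So locker 1 = pink.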